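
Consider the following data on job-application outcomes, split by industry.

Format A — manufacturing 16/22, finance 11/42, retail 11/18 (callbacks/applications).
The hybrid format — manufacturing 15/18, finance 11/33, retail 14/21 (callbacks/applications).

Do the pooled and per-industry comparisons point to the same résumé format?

Yes

Manufacturing: Format A 16/22 = 72.7%, the hybrid format 15/18 = 83.3% → the hybrid format
Finance: Format A 11/42 = 26.2%, the hybrid format 11/33 = 33.3% → the hybrid format
Retail: Format A 11/18 = 61.1%, the hybrid format 14/21 = 66.7% → the hybrid format
Overall: Format A 38/82 = 46.3%, the hybrid format 40/72 = 55.6% → the hybrid format
The hybrid format wins overall and in every industry group — no reversal.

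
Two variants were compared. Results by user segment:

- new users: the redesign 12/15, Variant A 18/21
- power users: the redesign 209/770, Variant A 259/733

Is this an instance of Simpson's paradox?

No

New users: the redesign 12/15 = 80.0%, Variant A 18/21 = 85.7% → Variant A
Power users: the redesign 209/770 = 27.1%, Variant A 259/733 = 35.3% → Variant A
Overall: the redesign 221/785 = 28.2%, Variant A 277/754 = 36.7% → Variant A
Variant A wins overall and in every user group — no reversal.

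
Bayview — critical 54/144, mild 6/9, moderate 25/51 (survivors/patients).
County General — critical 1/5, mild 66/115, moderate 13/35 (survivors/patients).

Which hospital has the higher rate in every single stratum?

Bayview

Critical: Bayview 54/144 = 37.5%, County General 1/5 = 20.0% → Bayview
Mild: Bayview 6/9 = 66.7%, County General 66/115 = 57.4% → Bayview
Moderate: Bayview 25/51 = 49.0%, County General 13/35 = 37.1% → Bayview
Bayview has the higher rate in all 3 groups.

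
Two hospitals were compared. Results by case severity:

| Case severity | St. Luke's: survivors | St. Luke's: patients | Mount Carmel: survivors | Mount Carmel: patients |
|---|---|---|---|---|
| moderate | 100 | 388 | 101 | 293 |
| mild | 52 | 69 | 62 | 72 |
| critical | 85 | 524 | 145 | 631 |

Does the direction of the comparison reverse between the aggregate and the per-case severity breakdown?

No

Moderate: St. Luke's 100/388 = 25.8%, Mount Carmel 101/293 = 34.5% → Mount Carmel
Mild: St. Luke's 52/69 = 75.4%, Mount Carmel 62/72 = 86.1% → Mount Carmel
Critical: St. Luke's 85/524 = 16.2%, Mount Carmel 145/631 = 23.0% → Mount Carmel
Overall: St. Luke's 237/981 = 24.2%, Mount Carmel 308/996 = 30.9% → Mount Carmel
Mount Carmel wins overall and in every case group — no reversal.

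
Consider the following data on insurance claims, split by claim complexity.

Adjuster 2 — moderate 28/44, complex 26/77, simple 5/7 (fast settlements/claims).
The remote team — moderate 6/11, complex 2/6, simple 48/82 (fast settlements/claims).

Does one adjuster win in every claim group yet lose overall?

Yes

Moderate: Adjuster 2 28/44 = 63.6%, the remote team 6/11 = 54.5% → Adjuster 2
Complex: Adjuster 2 26/77 = 33.8%, the remote team 2/6 = 33.3% → Adjuster 2
Simple: Adjuster 2 5/7 = 71.4%, the remote team 48/82 = 58.5% → Adjuster 2
Overall: Adjuster 2 59/128 = 46.1%, the remote team 56/99 = 56.6% → the remote team
Adjuster 2 wins each claim group but the remote team wins overall — the comparison reverses. Adjuster 2's claims skew toward complex, which has a lower base rate.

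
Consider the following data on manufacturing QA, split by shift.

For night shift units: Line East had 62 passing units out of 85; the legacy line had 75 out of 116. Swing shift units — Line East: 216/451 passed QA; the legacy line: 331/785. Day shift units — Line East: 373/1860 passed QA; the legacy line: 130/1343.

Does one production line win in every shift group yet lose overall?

No

Night shift: Line East 62/85 = 72.9%, the legacy line 75/116 = 64.7% → Line East
Swing shift: Line East 216/451 = 47.9%, the legacy line 331/785 = 42.2% → Line East
Day shift: Line East 373/1860 = 20.1%, the legacy line 130/1343 = 9.7% → Line East
Overall: Line East 651/2396 = 27.2%, the legacy line 536/2244 = 23.9% → Line East
Line East wins overall and in every shift group — no reversal.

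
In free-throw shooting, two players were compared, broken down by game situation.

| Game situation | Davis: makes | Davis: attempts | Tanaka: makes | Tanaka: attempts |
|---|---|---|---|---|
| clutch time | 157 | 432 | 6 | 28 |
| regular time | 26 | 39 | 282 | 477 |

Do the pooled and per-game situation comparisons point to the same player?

No

Clutch time: Davis 157/432 = 36.3%, Tanaka 6/28 = 21.4% → Davis
Regular time: Davis 26/39 = 66.7%, Tanaka 282/477 = 59.1% → Davis
Overall: Davis 183/471 = 38.9%, Tanaka 288/505 = 57.0% → Tanaka
Davis wins each game group but Tanaka wins overall — the comparison reverses. Davis's attempts skew toward clutch time, which has a lower base rate.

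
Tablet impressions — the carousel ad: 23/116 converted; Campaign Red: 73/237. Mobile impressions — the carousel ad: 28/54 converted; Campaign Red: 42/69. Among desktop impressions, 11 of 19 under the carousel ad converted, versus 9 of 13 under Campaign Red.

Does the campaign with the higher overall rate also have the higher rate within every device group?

Tablet: the carousel ad 23/116 = 19.8%, Campaign Red 73/237 = 30.8% → Campaign Red
Mobile: the carousel ad 28/54 = 51.9%, Campaign Red 42/69 = 60.9% → Campaign Red
Desktop: the carousel ad 11/19 = 57.9%, Campaign Red 9/13 = 69.2% → Campaign Red
Overall: the carousel ad 62/189 = 32.8%, Campaign Red 124/319 = 38.9% → Campaign Red
Campaign Red wins overall and in every device group — no reversal.

Yes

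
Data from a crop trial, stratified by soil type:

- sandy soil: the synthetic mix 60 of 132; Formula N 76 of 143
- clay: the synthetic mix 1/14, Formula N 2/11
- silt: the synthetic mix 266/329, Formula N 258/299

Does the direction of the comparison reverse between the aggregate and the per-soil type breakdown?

No

Sandy soil: the synthetic mix 60/132 = 45.5%, Formula N 76/143 = 53.1% → Formula N
Clay: the synthetic mix 1/14 = 7.1%, Formula N 2/11 = 18.2% → Formula N
Silt: the synthetic mix 266/329 = 80.9%, Formula N 258/299 = 86.3% → Formula N
Overall: the synthetic mix 327/475 = 68.8%, Formula N 336/453 = 74.2% → Formula N
Formula N wins overall and in every soil group — no reversal.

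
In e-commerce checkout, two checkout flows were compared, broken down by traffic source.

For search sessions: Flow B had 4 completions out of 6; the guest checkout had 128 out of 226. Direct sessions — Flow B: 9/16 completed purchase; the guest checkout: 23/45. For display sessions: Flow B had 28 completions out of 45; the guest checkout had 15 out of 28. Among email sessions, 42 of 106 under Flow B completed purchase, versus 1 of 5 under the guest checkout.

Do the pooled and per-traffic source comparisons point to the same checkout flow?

Search: Flow B 4/6 = 66.7%, the guest checkout 128/226 = 56.6% → Flow B
Direct: Flow B 9/16 = 56.2%, the guest checkout 23/45 = 51.1% → Flow B
Display: Flow B 28/45 = 62.2%, the guest checkout 15/28 = 53.6% → Flow B
Email: Flow B 42/106 = 39.6%, the guest checkout 1/5 = 20.0% → Flow B
Overall: Flow B 83/173 = 48.0%, the guest checkout 167/304 = 54.9% → the guest checkout
Flow B wins each traffic group but the guest checkout wins overall — the comparison reverses. Flow B's sessions skew toward email, which has a lower base rate.

No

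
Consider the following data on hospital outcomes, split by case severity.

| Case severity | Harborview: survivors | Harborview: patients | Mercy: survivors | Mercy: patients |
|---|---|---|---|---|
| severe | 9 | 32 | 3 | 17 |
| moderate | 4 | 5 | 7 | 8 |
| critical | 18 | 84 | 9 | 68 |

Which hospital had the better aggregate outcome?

Harborview

Severe: Harborview 9/32 = 28.1%, Mercy 3/17 = 17.6% → Harborview
Moderate: Harborview 4/5 = 80.0%, Mercy 7/8 = 87.5% → Mercy
Critical: Harborview 18/84 = 21.4%, Mercy 9/68 = 13.2% → Harborview
Overall: Harborview 31/121 = 25.6%, Mercy 19/93 = 20.4% → Harborview
(Neither sweeps every case group, but Harborview has the higher pooled rate.)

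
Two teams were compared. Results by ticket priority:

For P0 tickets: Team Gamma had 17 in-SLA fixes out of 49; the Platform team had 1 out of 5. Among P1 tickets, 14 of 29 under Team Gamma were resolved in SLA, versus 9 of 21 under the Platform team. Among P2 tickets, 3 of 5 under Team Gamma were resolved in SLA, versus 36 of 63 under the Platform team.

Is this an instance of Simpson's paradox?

P0: Team Gamma 17/49 = 34.7%, the Platform team 1/5 = 20.0% → Team Gamma
P1: Team Gamma 14/29 = 48.3%, the Platform team 9/21 = 42.9% → Team Gamma
P2: Team Gamma 3/5 = 60.0%, the Platform team 36/63 = 57.1% → Team Gamma
Overall: Team Gamma 34/83 = 41.0%, the Platform team 46/89 = 51.7% → the Platform team
Team Gamma wins each ticket group but the Platform team wins overall — the comparison reverses. Team Gamma's tickets skew toward P0, which has a lower base rate.

Yes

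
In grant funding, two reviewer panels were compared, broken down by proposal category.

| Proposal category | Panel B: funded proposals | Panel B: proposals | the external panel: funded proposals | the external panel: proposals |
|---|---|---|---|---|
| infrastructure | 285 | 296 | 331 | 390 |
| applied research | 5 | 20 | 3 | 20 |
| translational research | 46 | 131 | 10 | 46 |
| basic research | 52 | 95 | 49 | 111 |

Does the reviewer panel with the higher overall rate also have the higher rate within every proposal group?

Yes

Infrastructure: Panel B 285/296 = 96.3%, the external panel 331/390 = 84.9% → Panel B
Applied research: Panel B 5/20 = 25.0%, the external panel 3/20 = 15.0% → Panel B
Translational research: Panel B 46/131 = 35.1%, the external panel 10/46 = 21.7% → Panel B
Basic research: Panel B 52/95 = 54.7%, the external panel 49/111 = 44.1% → Panel B
Overall: Panel B 388/542 = 71.6%, the external panel 393/567 = 69.3% → Panel B
Panel B wins overall and in every proposal group — no reversal.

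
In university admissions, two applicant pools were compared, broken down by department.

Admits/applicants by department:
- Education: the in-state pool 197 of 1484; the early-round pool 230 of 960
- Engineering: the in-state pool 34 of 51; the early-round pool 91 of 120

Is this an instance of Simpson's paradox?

Education: the in-state pool 197/1484 = 13.3%, the early-round pool 230/960 = 24.0% → the early-round pool
Engineering: the in-state pool 34/51 = 66.7%, the early-round pool 91/120 = 75.8% → the early-round pool
Overall: the in-state pool 231/1535 = 15.0%, the early-round pool 321/1080 = 29.7% → the early-round pool
The early-round pool wins overall and in every department group — no reversal.

No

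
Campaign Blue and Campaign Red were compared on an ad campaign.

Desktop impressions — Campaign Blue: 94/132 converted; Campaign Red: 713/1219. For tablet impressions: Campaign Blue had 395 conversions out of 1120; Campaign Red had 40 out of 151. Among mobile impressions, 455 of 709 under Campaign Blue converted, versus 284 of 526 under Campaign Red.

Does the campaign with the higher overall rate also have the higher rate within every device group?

Desktop: Campaign Blue 94/132 = 71.2%, Campaign Red 713/1219 = 58.5% → Campaign Blue
Tablet: Campaign Blue 395/1120 = 35.3%, Campaign Red 40/151 = 26.5% → Campaign Blue
Mobile: Campaign Blue 455/709 = 64.2%, Campaign Red 284/526 = 54.0% → Campaign Blue
Overall: Campaign Blue 944/1961 = 48.1%, Campaign Red 1037/1896 = 54.7% → Campaign Red
Campaign Blue wins each device group but Campaign Red wins overall — the comparison reverses. Campaign Blue's impressions skew toward tablet, which has a lower base rate.

No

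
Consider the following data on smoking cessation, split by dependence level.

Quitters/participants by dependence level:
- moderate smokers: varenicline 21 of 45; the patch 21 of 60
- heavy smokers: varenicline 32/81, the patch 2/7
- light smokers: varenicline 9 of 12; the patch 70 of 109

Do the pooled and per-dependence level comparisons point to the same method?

Moderate smokers: varenicline 21/45 = 46.7%, the patch 21/60 = 35.0% → varenicline
Heavy smokers: varenicline 32/81 = 39.5%, the patch 2/7 = 28.6% → varenicline
Light smokers: varenicline 9/12 = 75.0%, the patch 70/109 = 64.2% → varenicline
Overall: varenicline 62/138 = 44.9%, the patch 93/176 = 52.8% → the patch
Varenicline wins each dependence group but the patch wins overall — the comparison reverses. Varenicline's participants skew toward heavy smokers, which has a lower base rate.

No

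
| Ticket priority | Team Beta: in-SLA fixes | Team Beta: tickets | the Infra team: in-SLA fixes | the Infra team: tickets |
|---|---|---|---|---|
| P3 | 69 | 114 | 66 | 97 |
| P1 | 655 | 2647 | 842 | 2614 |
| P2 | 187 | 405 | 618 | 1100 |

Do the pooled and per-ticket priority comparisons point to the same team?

P3: Team Beta 69/114 = 60.5%, the Infra team 66/97 = 68.0% → the Infra team
P1: Team Beta 655/2647 = 24.7%, the Infra team 842/2614 = 32.2% → the Infra team
P2: Team Beta 187/405 = 46.2%, the Infra team 618/1100 = 56.2% → the Infra team
Overall: Team Beta 911/3166 = 28.8%, the Infra team 1526/3811 = 40.0% → the Infra team
The Infra team wins overall and in every ticket group — no reversal.

Yes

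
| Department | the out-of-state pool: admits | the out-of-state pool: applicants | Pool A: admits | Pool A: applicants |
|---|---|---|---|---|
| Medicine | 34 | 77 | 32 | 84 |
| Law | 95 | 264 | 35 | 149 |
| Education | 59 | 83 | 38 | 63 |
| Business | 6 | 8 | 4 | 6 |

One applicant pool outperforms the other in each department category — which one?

the out-of-state pool

Medicine: the out-of-state pool 34/77 = 44.2%, Pool A 32/84 = 38.1% → the out-of-state pool
Law: the out-of-state pool 95/264 = 36.0%, Pool A 35/149 = 23.5% → the out-of-state pool
Education: the out-of-state pool 59/83 = 71.1%, Pool A 38/63 = 60.3% → the out-of-state pool
Business: the out-of-state pool 6/8 = 75.0%, Pool A 4/6 = 66.7% → the out-of-state pool
The out-of-state pool has the higher rate in all 4 groups.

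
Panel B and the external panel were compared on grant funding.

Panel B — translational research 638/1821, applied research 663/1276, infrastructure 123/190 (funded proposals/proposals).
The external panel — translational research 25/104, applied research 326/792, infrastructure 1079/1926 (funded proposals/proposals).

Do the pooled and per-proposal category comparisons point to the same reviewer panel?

No

Translational research: Panel B 638/1821 = 35.0%, the external panel 25/104 = 24.0% → Panel B
Applied research: Panel B 663/1276 = 52.0%, the external panel 326/792 = 41.2% → Panel B
Infrastructure: Panel B 123/190 = 64.7%, the external panel 1079/1926 = 56.0% → Panel B
Overall: Panel B 1424/3287 = 43.3%, the external panel 1430/2822 = 50.7% → the external panel
Panel B wins each proposal group but the external panel wins overall — the comparison reverses. Panel B's proposals skew toward translational research, which has a lower base rate.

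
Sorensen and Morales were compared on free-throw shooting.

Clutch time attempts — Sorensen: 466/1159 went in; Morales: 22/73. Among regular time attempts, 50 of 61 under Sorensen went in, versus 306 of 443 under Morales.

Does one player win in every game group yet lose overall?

Yes

Clutch time: Sorensen 466/1159 = 40.2%, Morales 22/73 = 30.1% → Sorensen
Regular time: Sorensen 50/61 = 82.0%, Morales 306/443 = 69.1% → Sorensen
Overall: Sorensen 516/1220 = 42.3%, Morales 328/516 = 63.6% → Morales
Sorensen wins each game group but Morales wins overall — the comparison reverses. Sorensen's attempts skew toward clutch time, which has a lower base rate.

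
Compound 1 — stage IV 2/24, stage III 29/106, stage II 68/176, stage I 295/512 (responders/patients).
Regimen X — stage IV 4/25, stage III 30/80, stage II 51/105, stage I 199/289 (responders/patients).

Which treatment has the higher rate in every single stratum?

Regimen X

Stage IV: Compound 1 2/24 = 8.3%, Regimen X 4/25 = 16.0% → Regimen X
Stage III: Compound 1 29/106 = 27.4%, Regimen X 30/80 = 37.5% → Regimen X
Stage II: Compound 1 68/176 = 38.6%, Regimen X 51/105 = 48.6% → Regimen X
Stage I: Compound 1 295/512 = 57.6%, Regimen X 199/289 = 68.9% → Regimen X
Regimen X has the higher rate in all 4 groups.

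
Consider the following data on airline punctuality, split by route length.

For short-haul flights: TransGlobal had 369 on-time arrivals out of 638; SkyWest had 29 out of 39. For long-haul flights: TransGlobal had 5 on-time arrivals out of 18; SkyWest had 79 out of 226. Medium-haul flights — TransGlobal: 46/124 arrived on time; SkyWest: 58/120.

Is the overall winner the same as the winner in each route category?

Short-haul: TransGlobal 369/638 = 57.8%, SkyWest 29/39 = 74.4% → SkyWest
Long-haul: TransGlobal 5/18 = 27.8%, SkyWest 79/226 = 35.0% → SkyWest
Medium-haul: TransGlobal 46/124 = 37.1%, SkyWest 58/120 = 48.3% → SkyWest
Overall: TransGlobal 420/780 = 53.8%, SkyWest 166/385 = 43.1% → TransGlobal
SkyWest wins each route group but TransGlobal wins overall — the comparison reverses. SkyWest's flights skew toward long-haul, which has a lower base rate.

No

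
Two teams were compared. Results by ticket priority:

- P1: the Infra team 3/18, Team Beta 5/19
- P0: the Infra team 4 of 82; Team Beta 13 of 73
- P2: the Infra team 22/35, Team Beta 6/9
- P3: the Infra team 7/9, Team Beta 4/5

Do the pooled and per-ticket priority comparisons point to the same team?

Yes

P1: the Infra team 3/18 = 16.7%, Team Beta 5/19 = 26.3% → Team Beta
P0: the Infra team 4/82 = 4.9%, Team Beta 13/73 = 17.8% → Team Beta
P2: the Infra team 22/35 = 62.9%, Team Beta 6/9 = 66.7% → Team Beta
P3: the Infra team 7/9 = 77.8%, Team Beta 4/5 = 80.0% → Team Beta
Overall: the Infra team 36/144 = 25.0%, Team Beta 28/106 = 26.4% → Team Beta
Team Beta wins overall and in every ticket group — no reversal.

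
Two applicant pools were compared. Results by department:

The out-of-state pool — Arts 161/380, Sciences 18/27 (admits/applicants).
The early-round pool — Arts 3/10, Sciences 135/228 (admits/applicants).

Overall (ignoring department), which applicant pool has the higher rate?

the early-round pool

Arts: the out-of-state pool 161/380 = 42.4%, the early-round pool 3/10 = 30.0% → the out-of-state pool
Sciences: the out-of-state pool 18/27 = 66.7%, the early-round pool 135/228 = 59.2% → the out-of-state pool
Overall: the out-of-state pool 179/407 = 44.0%, the early-round pool 138/238 = 58.0% → the early-round pool
(The out-of-state pool wins every department group but the early-round pool wins overall — the out-of-state pool's applicants skew toward the low-rate Arts group.)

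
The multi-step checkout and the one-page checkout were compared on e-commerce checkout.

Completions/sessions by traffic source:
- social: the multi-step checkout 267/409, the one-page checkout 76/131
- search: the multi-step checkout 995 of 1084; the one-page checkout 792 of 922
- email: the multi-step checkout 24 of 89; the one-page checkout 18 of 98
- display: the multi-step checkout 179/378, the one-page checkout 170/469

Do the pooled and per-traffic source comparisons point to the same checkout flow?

Social: the multi-step checkout 267/409 = 65.3%, the one-page checkout 76/131 = 58.0% → the multi-step checkout
Search: the multi-step checkout 995/1084 = 91.8%, the one-page checkout 792/922 = 85.9% → the multi-step checkout
Email: the multi-step checkout 24/89 = 27.0%, the one-page checkout 18/98 = 18.4% → the multi-step checkout
Display: the multi-step checkout 179/378 = 47.4%, the one-page checkout 170/469 = 36.2% → the multi-step checkout
Overall: the multi-step checkout 1465/1960 = 74.7%, the one-page checkout 1056/1620 = 65.2% → the multi-step checkout
The multi-step checkout wins overall and in every traffic group — no reversal.

Yes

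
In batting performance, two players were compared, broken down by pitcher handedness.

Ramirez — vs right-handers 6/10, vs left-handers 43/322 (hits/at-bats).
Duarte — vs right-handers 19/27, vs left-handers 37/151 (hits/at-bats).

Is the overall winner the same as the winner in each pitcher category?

Yes

Vs right-handers: Ramirez 6/10 = 60.0%, Duarte 19/27 = 70.4% → Duarte
Vs left-handers: Ramirez 43/322 = 13.4%, Duarte 37/151 = 24.5% → Duarte
Overall: Ramirez 49/332 = 14.8%, Duarte 56/178 = 31.5% → Duarte
Duarte wins overall and in every pitcher group — no reversal.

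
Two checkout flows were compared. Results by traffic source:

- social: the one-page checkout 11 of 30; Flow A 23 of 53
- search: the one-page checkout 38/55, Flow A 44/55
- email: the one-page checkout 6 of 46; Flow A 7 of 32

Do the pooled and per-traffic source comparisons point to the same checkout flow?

Yes

Social: the one-page checkout 11/30 = 36.7%, Flow A 23/53 = 43.4% → Flow A
Search: the one-page checkout 38/55 = 69.1%, Flow A 44/55 = 80.0% → Flow A
Email: the one-page checkout 6/46 = 13.0%, Flow A 7/32 = 21.9% → Flow A
Overall: the one-page checkout 55/131 = 42.0%, Flow A 74/140 = 52.9% → Flow A
Flow A wins overall and in every traffic group — no reversal.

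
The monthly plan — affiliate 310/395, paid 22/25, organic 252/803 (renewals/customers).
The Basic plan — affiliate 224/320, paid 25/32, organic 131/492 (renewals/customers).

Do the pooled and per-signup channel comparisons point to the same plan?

Affiliate: the monthly plan 310/395 = 78.5%, the Basic plan 224/320 = 70.0% → the monthly plan
Paid: the monthly plan 22/25 = 88.0%, the Basic plan 25/32 = 78.1% → the monthly plan
Organic: the monthly plan 252/803 = 31.4%, the Basic plan 131/492 = 26.6% → the monthly plan
Overall: the monthly plan 584/1223 = 47.8%, the Basic plan 380/844 = 45.0% → the monthly plan
The monthly plan wins overall and in every signup group — no reversal.

Yes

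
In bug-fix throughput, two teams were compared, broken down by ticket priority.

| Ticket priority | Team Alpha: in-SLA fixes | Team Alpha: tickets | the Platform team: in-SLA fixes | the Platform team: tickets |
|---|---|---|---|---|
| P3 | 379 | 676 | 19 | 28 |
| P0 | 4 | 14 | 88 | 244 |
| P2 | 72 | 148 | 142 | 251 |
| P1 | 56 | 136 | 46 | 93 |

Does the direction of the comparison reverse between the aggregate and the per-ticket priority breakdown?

P3: Team Alpha 379/676 = 56.1%, the Platform team 19/28 = 67.9% → the Platform team
P0: Team Alpha 4/14 = 28.6%, the Platform team 88/244 = 36.1% → the Platform team
P2: Team Alpha 72/148 = 48.6%, the Platform team 142/251 = 56.6% → the Platform team
P1: Team Alpha 56/136 = 41.2%, the Platform team 46/93 = 49.5% → the Platform team
Overall: Team Alpha 511/974 = 52.5%, the Platform team 295/616 = 47.9% → Team Alpha
The Platform team wins each ticket group but Team Alpha wins overall — the comparison reverses. The Platform team's tickets skew toward P0, which has a lower base rate.

Yes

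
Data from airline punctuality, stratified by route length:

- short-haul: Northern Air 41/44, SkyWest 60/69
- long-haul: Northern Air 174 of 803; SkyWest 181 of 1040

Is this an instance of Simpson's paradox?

Short-haul: Northern Air 41/44 = 93.2%, SkyWest 60/69 = 87.0% → Northern Air
Long-haul: Northern Air 174/803 = 21.7%, SkyWest 181/1040 = 17.4% → Northern Air
Overall: Northern Air 215/847 = 25.4%, SkyWest 241/1109 = 21.7% → Northern Air
Northern Air wins overall and in every route group — no reversal.

No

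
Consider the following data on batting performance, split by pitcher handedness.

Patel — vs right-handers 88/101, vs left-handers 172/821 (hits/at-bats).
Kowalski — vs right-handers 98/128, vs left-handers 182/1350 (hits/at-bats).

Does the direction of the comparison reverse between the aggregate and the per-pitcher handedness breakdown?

No

Vs right-handers: Patel 88/101 = 87.1%, Kowalski 98/128 = 76.6% → Patel
Vs left-handers: Patel 172/821 = 21.0%, Kowalski 182/1350 = 13.5% → Patel
Overall: Patel 260/922 = 28.2%, Kowalski 280/1478 = 18.9% → Patel
Patel wins overall and in every pitcher group — no reversal.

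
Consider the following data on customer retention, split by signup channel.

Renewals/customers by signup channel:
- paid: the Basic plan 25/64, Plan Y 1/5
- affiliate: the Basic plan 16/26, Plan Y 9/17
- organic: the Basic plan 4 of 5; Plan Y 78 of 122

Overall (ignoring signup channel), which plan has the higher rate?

Paid: the Basic plan 25/64 = 39.1%, Plan Y 1/5 = 20.0% → the Basic plan
Affiliate: the Basic plan 16/26 = 61.5%, Plan Y 9/17 = 52.9% → the Basic plan
Organic: the Basic plan 4/5 = 80.0%, Plan Y 78/122 = 63.9% → the Basic plan
Overall: the Basic plan 45/95 = 47.4%, Plan Y 88/144 = 61.1% → Plan Y
(The Basic plan wins every signup group but Plan Y wins overall — the Basic plan's customers skew toward the low-rate paid group.)

Plan Y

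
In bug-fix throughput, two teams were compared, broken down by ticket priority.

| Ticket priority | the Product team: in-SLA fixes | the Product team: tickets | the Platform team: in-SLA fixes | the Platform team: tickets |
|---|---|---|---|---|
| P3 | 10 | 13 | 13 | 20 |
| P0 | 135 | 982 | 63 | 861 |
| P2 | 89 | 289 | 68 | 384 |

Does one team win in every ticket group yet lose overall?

No

P3: the Product team 10/13 = 76.9%, the Platform team 13/20 = 65.0% → the Product team
P0: the Product team 135/982 = 13.7%, the Platform team 63/861 = 7.3% → the Product team
P2: the Product team 89/289 = 30.8%, the Platform team 68/384 = 17.7% → the Product team
Overall: the Product team 234/1284 = 18.2%, the Platform team 144/1265 = 11.4% → the Product team
The Product team wins overall and in every ticket group — no reversal.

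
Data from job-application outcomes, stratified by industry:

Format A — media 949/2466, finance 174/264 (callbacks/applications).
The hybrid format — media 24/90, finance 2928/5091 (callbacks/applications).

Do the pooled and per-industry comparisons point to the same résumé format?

No

Media: Format A 949/2466 = 38.5%, the hybrid format 24/90 = 26.7% → Format A
Finance: Format A 174/264 = 65.9%, the hybrid format 2928/5091 = 57.5% → Format A
Overall: Format A 1123/2730 = 41.1%, the hybrid format 2952/5181 = 57.0% → the hybrid format
Format A wins each industry group but the hybrid format wins overall — the comparison reverses. Format A's applications skew toward media, which has a lower base rate.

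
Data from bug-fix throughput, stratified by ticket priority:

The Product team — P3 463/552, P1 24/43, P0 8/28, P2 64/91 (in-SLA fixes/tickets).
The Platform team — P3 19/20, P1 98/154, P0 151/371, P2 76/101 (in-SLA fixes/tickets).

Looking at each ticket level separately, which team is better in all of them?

P3: the Product team 463/552 = 83.9%, the Platform team 19/20 = 95.0% → the Platform team
P1: the Product team 24/43 = 55.8%, the Platform team 98/154 = 63.6% → the Platform team
P0: the Product team 8/28 = 28.6%, the Platform team 151/371 = 40.7% → the Platform team
P2: the Product team 64/91 = 70.3%, the Platform team 76/101 = 75.2% → the Platform team
The Platform team has the higher rate in all 4 groups.

the Platform team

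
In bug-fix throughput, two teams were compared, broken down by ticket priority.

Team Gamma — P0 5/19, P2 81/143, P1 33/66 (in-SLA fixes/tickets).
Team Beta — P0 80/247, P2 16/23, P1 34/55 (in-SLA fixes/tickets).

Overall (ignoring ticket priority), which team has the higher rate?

Team Gamma

P0: Team Gamma 5/19 = 26.3%, Team Beta 80/247 = 32.4% → Team Beta
P2: Team Gamma 81/143 = 56.6%, Team Beta 16/23 = 69.6% → Team Beta
P1: Team Gamma 33/66 = 50.0%, Team Beta 34/55 = 61.8% → Team Beta
Overall: Team Gamma 119/228 = 52.2%, Team Beta 130/325 = 40.0% → Team Gamma
(Team Beta wins every ticket group but Team Gamma wins overall — Team Beta's tickets skew toward the low-rate P0 group.)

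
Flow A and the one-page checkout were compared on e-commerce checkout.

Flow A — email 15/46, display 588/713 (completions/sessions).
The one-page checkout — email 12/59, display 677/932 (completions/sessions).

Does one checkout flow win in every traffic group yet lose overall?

Email: Flow A 15/46 = 32.6%, the one-page checkout 12/59 = 20.3% → Flow A
Display: Flow A 588/713 = 82.5%, the one-page checkout 677/932 = 72.6% → Flow A
Overall: Flow A 603/759 = 79.4%, the one-page checkout 689/991 = 69.5% → Flow A
Flow A wins overall and in every traffic group — no reversal.

No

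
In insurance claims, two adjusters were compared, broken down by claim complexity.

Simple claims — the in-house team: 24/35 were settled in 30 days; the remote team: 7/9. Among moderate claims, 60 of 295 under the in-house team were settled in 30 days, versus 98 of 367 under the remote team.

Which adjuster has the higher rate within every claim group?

Simple: the in-house team 24/35 = 68.6%, the remote team 7/9 = 77.8% → the remote team
Moderate: the in-house team 60/295 = 20.3%, the remote team 98/367 = 26.7% → the remote team
The remote team has the higher rate in both groups.

the remote team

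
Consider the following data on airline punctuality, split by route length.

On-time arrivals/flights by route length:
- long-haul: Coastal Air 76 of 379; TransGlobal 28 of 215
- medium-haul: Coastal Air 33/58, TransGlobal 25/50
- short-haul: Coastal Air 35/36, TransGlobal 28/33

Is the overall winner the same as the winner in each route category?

Long-haul: Coastal Air 76/379 = 20.1%, TransGlobal 28/215 = 13.0% → Coastal Air
Medium-haul: Coastal Air 33/58 = 56.9%, TransGlobal 25/50 = 50.0% → Coastal Air
Short-haul: Coastal Air 35/36 = 97.2%, TransGlobal 28/33 = 84.8% → Coastal Air
Overall: Coastal Air 144/473 = 30.4%, TransGlobal 81/298 = 27.2% → Coastal Air
Coastal Air wins overall and in every route group — no reversal.

Yes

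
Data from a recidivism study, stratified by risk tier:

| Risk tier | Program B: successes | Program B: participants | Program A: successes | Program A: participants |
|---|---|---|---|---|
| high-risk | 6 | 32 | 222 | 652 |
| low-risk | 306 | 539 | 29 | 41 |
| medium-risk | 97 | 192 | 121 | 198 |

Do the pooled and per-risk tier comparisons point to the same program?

High-risk: Program B 6/32 = 18.8%, Program A 222/652 = 34.0% → Program A
Low-risk: Program B 306/539 = 56.8%, Program A 29/41 = 70.7% → Program A
Medium-risk: Program B 97/192 = 50.5%, Program A 121/198 = 61.1% → Program A
Overall: Program B 409/763 = 53.6%, Program A 372/891 = 41.8% → Program B
Program A wins each risk group but Program B wins overall — the comparison reverses. Program A's participants skew toward high-risk, which has a lower base rate.

No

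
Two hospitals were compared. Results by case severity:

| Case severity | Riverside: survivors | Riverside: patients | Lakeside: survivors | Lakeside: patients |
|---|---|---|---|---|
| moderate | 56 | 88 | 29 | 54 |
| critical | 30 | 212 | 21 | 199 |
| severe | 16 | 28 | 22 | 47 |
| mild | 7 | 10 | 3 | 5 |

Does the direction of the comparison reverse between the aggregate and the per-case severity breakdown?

No

Moderate: Riverside 56/88 = 63.6%, Lakeside 29/54 = 53.7% → Riverside
Critical: Riverside 30/212 = 14.2%, Lakeside 21/199 = 10.6% → Riverside
Severe: Riverside 16/28 = 57.1%, Lakeside 22/47 = 46.8% → Riverside
Mild: Riverside 7/10 = 70.0%, Lakeside 3/5 = 60.0% → Riverside
Overall: Riverside 109/338 = 32.2%, Lakeside 75/305 = 24.6% → Riverside
Riverside wins overall and in every case group — no reversal.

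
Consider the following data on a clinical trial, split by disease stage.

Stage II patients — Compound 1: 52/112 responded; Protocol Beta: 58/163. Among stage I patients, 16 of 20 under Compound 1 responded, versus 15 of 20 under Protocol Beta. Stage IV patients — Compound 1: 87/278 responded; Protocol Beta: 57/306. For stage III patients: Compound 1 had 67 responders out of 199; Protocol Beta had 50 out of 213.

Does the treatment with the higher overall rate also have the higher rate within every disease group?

Stage II: Compound 1 52/112 = 46.4%, Protocol Beta 58/163 = 35.6% → Compound 1
Stage I: Compound 1 16/20 = 80.0%, Protocol Beta 15/20 = 75.0% → Compound 1
Stage IV: Compound 1 87/278 = 31.3%, Protocol Beta 57/306 = 18.6% → Compound 1
Stage III: Compound 1 67/199 = 33.7%, Protocol Beta 50/213 = 23.5% → Compound 1
Overall: Compound 1 222/609 = 36.5%, Protocol Beta 180/702 = 25.6% → Compound 1
Compound 1 wins overall and in every disease group — no reversal.

Yes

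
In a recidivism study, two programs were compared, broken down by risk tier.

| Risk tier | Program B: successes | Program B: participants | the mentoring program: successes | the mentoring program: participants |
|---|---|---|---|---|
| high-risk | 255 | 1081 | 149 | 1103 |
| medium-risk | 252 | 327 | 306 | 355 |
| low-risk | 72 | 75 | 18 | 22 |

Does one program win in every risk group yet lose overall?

High-risk: Program B 255/1081 = 23.6%, the mentoring program 149/1103 = 13.5% → Program B
Medium-risk: Program B 252/327 = 77.1%, the mentoring program 306/355 = 86.2% → the mentoring program
Low-risk: Program B 72/75 = 96.0%, the mentoring program 18/22 = 81.8% → Program B
Overall: Program B 579/1483 = 39.0%, the mentoring program 473/1480 = 32.0% → Program B
Neither sweeps: Program B wins 2 of 3 groups, the mentoring program wins 1. Program B wins overall but not every group — no Simpson reversal.

No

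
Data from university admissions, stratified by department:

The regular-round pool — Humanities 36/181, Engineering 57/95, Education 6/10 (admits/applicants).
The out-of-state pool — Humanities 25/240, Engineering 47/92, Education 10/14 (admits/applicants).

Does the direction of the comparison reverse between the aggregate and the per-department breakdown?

Humanities: the regular-round pool 36/181 = 19.9%, the out-of-state pool 25/240 = 10.4% → the regular-round pool
Engineering: the regular-round pool 57/95 = 60.0%, the out-of-state pool 47/92 = 51.1% → the regular-round pool
Education: the regular-round pool 6/10 = 60.0%, the out-of-state pool 10/14 = 71.4% → the out-of-state pool
Overall: the regular-round pool 99/286 = 34.6%, the out-of-state pool 82/346 = 23.7% → the regular-round pool
Neither sweeps: the regular-round pool wins 2 of 3 groups, the out-of-state pool wins 1. The regular-round pool wins overall but not every group — no Simpson reversal.

No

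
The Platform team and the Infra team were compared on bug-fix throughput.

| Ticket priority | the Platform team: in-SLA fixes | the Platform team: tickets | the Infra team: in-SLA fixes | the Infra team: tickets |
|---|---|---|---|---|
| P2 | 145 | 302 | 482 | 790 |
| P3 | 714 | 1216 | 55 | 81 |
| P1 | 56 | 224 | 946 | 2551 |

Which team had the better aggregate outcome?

the Platform team

P2: the Platform team 145/302 = 48.0%, the Infra team 482/790 = 61.0% → the Infra team
P3: the Platform team 714/1216 = 58.7%, the Infra team 55/81 = 67.9% → the Infra team
P1: the Platform team 56/224 = 25.0%, the Infra team 946/2551 = 37.1% → the Infra team
Overall: the Platform team 915/1742 = 52.5%, the Infra team 1483/3422 = 43.3% → the Platform team
(The Infra team wins every ticket group but the Platform team wins overall — the Infra team's tickets skew toward the low-rate P1 group.)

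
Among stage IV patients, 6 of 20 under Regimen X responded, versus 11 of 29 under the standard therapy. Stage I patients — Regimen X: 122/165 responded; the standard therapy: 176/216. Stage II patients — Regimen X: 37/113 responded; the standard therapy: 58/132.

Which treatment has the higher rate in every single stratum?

the standard therapy

Stage IV: Regimen X 6/20 = 30.0%, the standard therapy 11/29 = 37.9% → the standard therapy
Stage I: Regimen X 122/165 = 73.9%, the standard therapy 176/216 = 81.5% → the standard therapy
Stage II: Regimen X 37/113 = 32.7%, the standard therapy 58/132 = 43.9% → the standard therapy
The standard therapy has the higher rate in all 3 groups.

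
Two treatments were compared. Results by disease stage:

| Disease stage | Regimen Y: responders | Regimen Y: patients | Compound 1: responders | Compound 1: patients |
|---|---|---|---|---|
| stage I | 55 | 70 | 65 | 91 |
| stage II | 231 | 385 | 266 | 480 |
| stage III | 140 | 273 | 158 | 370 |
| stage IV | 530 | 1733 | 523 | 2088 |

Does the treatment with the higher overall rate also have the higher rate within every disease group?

Yes

Stage I: Regimen Y 55/70 = 78.6%, Compound 1 65/91 = 71.4% → Regimen Y
Stage II: Regimen Y 231/385 = 60.0%, Compound 1 266/480 = 55.4% → Regimen Y
Stage III: Regimen Y 140/273 = 51.3%, Compound 1 158/370 = 42.7% → Regimen Y
Stage IV: Regimen Y 530/1733 = 30.6%, Compound 1 523/2088 = 25.0% → Regimen Y
Overall: Regimen Y 956/2461 = 38.8%, Compound 1 1012/3029 = 33.4% → Regimen Y
Regimen Y wins overall and in every disease group — no reversal.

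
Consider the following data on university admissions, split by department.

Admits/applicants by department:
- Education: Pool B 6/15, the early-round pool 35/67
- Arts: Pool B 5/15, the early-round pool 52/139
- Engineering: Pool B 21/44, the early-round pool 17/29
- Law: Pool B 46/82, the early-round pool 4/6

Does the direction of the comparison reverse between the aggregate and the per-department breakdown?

Yes

Education: Pool B 6/15 = 40.0%, the early-round pool 35/67 = 52.2% → the early-round pool
Arts: Pool B 5/15 = 33.3%, the early-round pool 52/139 = 37.4% → the early-round pool
Engineering: Pool B 21/44 = 47.7%, the early-round pool 17/29 = 58.6% → the early-round pool
Law: Pool B 46/82 = 56.1%, the early-round pool 4/6 = 66.7% → the early-round pool
Overall: Pool B 78/156 = 50.0%, the early-round pool 108/241 = 44.8% → Pool B
The early-round pool wins each department group but Pool B wins overall — the comparison reverses. The early-round pool's applicants skew toward Arts, which has a lower base rate.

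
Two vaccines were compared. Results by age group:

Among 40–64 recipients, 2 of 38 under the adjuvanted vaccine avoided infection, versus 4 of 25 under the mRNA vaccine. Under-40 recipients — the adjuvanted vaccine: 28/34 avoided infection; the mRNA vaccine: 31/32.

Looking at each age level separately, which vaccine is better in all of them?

40–64: the adjuvanted vaccine 2/38 = 5.3%, the mRNA vaccine 4/25 = 16.0% → the mRNA vaccine
Under-40: the adjuvanted vaccine 28/34 = 82.4%, the mRNA vaccine 31/32 = 96.9% → the mRNA vaccine
The mRNA vaccine has the higher rate in both groups.

the mRNA vaccine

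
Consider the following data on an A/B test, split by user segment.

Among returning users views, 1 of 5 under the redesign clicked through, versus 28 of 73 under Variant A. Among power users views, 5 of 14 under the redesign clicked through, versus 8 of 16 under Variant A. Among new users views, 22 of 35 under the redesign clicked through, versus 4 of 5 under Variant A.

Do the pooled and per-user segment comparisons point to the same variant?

No

Returning users: the redesign 1/5 = 20.0%, Variant A 28/73 = 38.4% → Variant A
Power users: the redesign 5/14 = 35.7%, Variant A 8/16 = 50.0% → Variant A
New users: the redesign 22/35 = 62.9%, Variant A 4/5 = 80.0% → Variant A
Overall: the redesign 28/54 = 51.9%, Variant A 40/94 = 42.6% → the redesign
Variant A wins each user group but the redesign wins overall — the comparison reverses. Variant A's views skew toward returning users, which has a lower base rate.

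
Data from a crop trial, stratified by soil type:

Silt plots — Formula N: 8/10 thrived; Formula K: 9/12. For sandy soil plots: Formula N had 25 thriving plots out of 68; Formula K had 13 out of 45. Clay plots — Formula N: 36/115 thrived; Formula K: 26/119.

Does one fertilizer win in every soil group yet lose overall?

Silt: Formula N 8/10 = 80.0%, Formula K 9/12 = 75.0% → Formula N
Sandy soil: Formula N 25/68 = 36.8%, Formula K 13/45 = 28.9% → Formula N
Clay: Formula N 36/115 = 31.3%, Formula K 26/119 = 21.8% → Formula N
Overall: Formula N 69/193 = 35.8%, Formula K 48/176 = 27.3% → Formula N
Formula N wins overall and in every soil group — no reversal.

No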